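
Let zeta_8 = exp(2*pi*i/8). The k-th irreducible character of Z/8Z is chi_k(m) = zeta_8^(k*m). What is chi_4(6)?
chi_4(6) = zeta_8^24 = 1

Proof sketch: chi_4(6) = zeta_8^(4*6) = zeta_8^24. Since zeta_8^8 = 1, this equals zeta_8^0 = exp(2*pi*i*0/8) = 1.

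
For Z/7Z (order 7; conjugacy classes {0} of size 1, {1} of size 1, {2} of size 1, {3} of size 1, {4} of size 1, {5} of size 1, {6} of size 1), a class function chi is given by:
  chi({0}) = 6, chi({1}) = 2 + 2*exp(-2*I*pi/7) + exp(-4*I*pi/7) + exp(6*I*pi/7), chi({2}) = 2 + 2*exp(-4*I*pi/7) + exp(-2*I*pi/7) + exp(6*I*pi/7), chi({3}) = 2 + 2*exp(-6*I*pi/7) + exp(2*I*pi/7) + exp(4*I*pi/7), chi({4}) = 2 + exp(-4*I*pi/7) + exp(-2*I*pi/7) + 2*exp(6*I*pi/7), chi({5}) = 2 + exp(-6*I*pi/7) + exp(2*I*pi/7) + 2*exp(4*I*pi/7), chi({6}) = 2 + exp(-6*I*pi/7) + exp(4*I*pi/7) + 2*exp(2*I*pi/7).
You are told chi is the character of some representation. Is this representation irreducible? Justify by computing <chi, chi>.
Not irreducible (reducible): <chi, chi> = 10 > 1.

Solution. <chi, chi> = (1/|G|) sum_C |C| * |chi(C)|^2 = (1/7)[1*|6|^2 + 1*|2 + 2*exp(-2*I*pi/7) + exp(-4*I*pi/7) + exp(6*I*pi/7)|^2 + 1*|2 + 2*exp(-4*I*pi/7) + exp(-2*I*pi/7) + exp(6*I*pi/7)|^2 + 1*|2 + 2*exp(-6*I*pi/7) + exp(2*I*pi/7) + exp(4*I*pi/7)|^2 + 1*|2 + exp(-4*I*pi/7) + exp(-2*I*pi/7) + 2*exp(6*I*pi/7)|^2 + 1*|2 + exp(-6*I*pi/7) + exp(2*I*pi/7) + 2*exp(4*I*pi/7)|^2 + 1*|2 + exp(-6*I*pi/7) + exp(4*I*pi/7) + 2*exp(2*I*pi/7)|^2]
  = (1/7)[(36) + (10 + 6*exp(-2*I*pi/7) + 3*exp(-4*I*pi/7) + 4*exp(-6*I*pi/7) + 4*exp(6*I*pi/7) + 3*exp(4*I*pi/7) + 6*exp(2*I*pi/7)) + (10 + 6*exp(-4*I*pi/7) + 4*exp(-2*I*pi/7) + 3*exp(-6*I*pi/7) + 3*exp(6*I*pi/7) + 4*exp(2*I*pi/7) + 6*exp(4*I*pi/7)) + (10 + 4*exp(-4*I*pi/7) + 6*exp(-6*I*pi/7) + 3*exp(-2*I*pi/7) + 3*exp(2*I*pi/7) + 6*exp(6*I*pi/7) + 4*exp(4*I*pi/7)) + (10 + 4*exp(-4*I*pi/7) + 6*exp(-6*I*pi/7) + 3*exp(-2*I*pi/7) + 3*exp(2*I*pi/7) + 6*exp(6*I*pi/7) + 4*exp(4*I*pi/7)) + (10 + 6*exp(-4*I*pi/7) + 4*exp(-2*I*pi/7) + 3*exp(-6*I*pi/7) + 3*exp(6*I*pi/7) + 4*exp(2*I*pi/7) + 6*exp(4*I*pi/7)) + (10 + 6*exp(-2*I*pi/7) + 3*exp(-4*I*pi/7) + 4*exp(-6*I*pi/7) + 4*exp(6*I*pi/7) + 3*exp(4*I*pi/7) + 6*exp(2*I*pi/7))] = 70/7 = 10.
(Exp terms are combined using exp(i*s)*conj(exp(i*t)) = exp(i*(s-t)), and sums of them are collapsed using the identity that for every m > 1 the m distinct m-th roots of unity sum to 0, e.g. 1 + exp(2*I*pi/3) + exp(-2*I*pi/3) = 0.)
A character is irreducible iff <chi, chi> = 1, so this representation is reducible.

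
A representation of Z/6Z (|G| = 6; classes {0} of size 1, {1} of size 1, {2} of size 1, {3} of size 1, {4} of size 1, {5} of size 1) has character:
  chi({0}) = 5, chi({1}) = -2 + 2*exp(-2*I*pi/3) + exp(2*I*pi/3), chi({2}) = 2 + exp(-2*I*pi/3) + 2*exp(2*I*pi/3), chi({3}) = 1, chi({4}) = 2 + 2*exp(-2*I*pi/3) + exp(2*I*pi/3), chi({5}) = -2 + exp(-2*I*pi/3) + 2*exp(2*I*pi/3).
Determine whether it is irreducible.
Not irreducible (reducible): <chi, chi> = 9 > 1.

Explanation: <chi, chi> = (1/|G|) sum_C |C| * |chi(C)|^2 = (1/6)[1*|5|^2 + 1*|-2 + 2*exp(-2*I*pi/3) + exp(2*I*pi/3)|^2 + 1*|2 + exp(-2*I*pi/3) + 2*exp(2*I*pi/3)|^2 + 1*|1|^2 + 1*|2 + 2*exp(-2*I*pi/3) + exp(2*I*pi/3)|^2 + 1*|-2 + exp(-2*I*pi/3) + 2*exp(2*I*pi/3)|^2]
  = (1/6)[(25) + (13) + (1) + (1) + (1) + (13)] = 54/6 = 9.
(Exp terms are combined using exp(i*s)*conj(exp(i*t)) = exp(i*(s-t)), and sums of them are collapsed using the identity that for every m > 1 the m distinct m-th roots of unity sum to 0, e.g. 1 + exp(2*I*pi/3) + exp(-2*I*pi/3) = 0.)
A character is irreducible iff <chi, chi> = 1, so this representation is reducible.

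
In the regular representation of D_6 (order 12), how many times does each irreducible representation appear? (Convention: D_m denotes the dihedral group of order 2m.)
Each irreducible V_i of dimension d_i appears with multiplicity d_i, i.e. rho_reg = (direct sum over all irreducibles V_i) d_i V_i. The irreducible dimensions for D_6 are 1, 1, 1, 1, 2, 2: 4 irreducibles of dimension 1, each with multiplicity 1; 2 irreducibles of dimension 2, each with multiplicity 2. Total dimension 4*1*1 + 2*2*2 = 12 = |G|.

Derivation: General theorem: in the regular representation of a finite group G, each irreducible appears with multiplicity equal to its dimension. Check: dim(rho_reg) = sum d_i^2 = 1 + 1 + 1 + 1 + 4 + 4 = 12 = |G|.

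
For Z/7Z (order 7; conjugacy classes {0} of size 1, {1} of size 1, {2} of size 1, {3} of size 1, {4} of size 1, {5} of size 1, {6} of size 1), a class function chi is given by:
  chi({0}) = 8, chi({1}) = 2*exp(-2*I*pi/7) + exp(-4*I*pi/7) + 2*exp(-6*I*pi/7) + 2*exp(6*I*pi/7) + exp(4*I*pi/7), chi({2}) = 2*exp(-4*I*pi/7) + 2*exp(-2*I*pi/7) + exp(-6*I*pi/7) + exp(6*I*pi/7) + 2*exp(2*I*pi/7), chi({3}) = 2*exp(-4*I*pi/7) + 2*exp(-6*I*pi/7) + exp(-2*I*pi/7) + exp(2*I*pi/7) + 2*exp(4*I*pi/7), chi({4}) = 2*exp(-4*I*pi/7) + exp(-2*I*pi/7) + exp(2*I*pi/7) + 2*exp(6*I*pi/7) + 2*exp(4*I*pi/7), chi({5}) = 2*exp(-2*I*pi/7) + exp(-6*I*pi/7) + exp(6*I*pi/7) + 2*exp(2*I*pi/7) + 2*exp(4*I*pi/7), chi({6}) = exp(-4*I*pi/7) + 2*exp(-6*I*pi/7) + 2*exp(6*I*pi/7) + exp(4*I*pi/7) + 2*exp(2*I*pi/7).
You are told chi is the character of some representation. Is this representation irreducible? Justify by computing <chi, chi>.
Not irreducible (reducible): <chi, chi> = 14 > 1.

Argument: <chi, chi> = (1/|G|) sum_C |C| * |chi(C)|^2 = (1/7)[1*|8|^2 + 1*|2*exp(-2*I*pi/7) + exp(-4*I*pi/7) + 2*exp(-6*I*pi/7) + 2*exp(6*I*pi/7) + exp(4*I*pi/7)|^2 + 1*|2*exp(-4*I*pi/7) + 2*exp(-2*I*pi/7) + exp(-6*I*pi/7) + exp(6*I*pi/7) + 2*exp(2*I*pi/7)|^2 + 1*|2*exp(-4*I*pi/7) + 2*exp(-6*I*pi/7) + exp(-2*I*pi/7) + exp(2*I*pi/7) + 2*exp(4*I*pi/7)|^2 + 1*|2*exp(-4*I*pi/7) + exp(-2*I*pi/7) + exp(2*I*pi/7) + 2*exp(6*I*pi/7) + 2*exp(4*I*pi/7)|^2 + 1*|2*exp(-2*I*pi/7) + exp(-6*I*pi/7) + exp(6*I*pi/7) + 2*exp(2*I*pi/7) + 2*exp(4*I*pi/7)|^2 + 1*|exp(-4*I*pi/7) + 2*exp(-6*I*pi/7) + 2*exp(6*I*pi/7) + exp(4*I*pi/7) + 2*exp(2*I*pi/7)|^2]
  = (1/7)[(64) + (14 + 10*exp(-2*I*pi/7) + 8*exp(-4*I*pi/7) + 7*exp(-6*I*pi/7) + 7*exp(6*I*pi/7) + 8*exp(4*I*pi/7) + 10*exp(2*I*pi/7)) + (14 + 10*exp(-4*I*pi/7) + 7*exp(-2*I*pi/7) + 8*exp(-6*I*pi/7) + 8*exp(6*I*pi/7) + 7*exp(2*I*pi/7) + 10*exp(4*I*pi/7)) + (14 + 7*exp(-4*I*pi/7) + 8*exp(-2*I*pi/7) + 10*exp(-6*I*pi/7) + 10*exp(6*I*pi/7) + 8*exp(2*I*pi/7) + 7*exp(4*I*pi/7)) + (14 + 7*exp(-4*I*pi/7) + 8*exp(-2*I*pi/7) + 10*exp(-6*I*pi/7) + 10*exp(6*I*pi/7) + 8*exp(2*I*pi/7) + 7*exp(4*I*pi/7)) + (14 + 10*exp(-4*I*pi/7) + 7*exp(-2*I*pi/7) + 8*exp(-6*I*pi/7) + 8*exp(6*I*pi/7) + 7*exp(2*I*pi/7) + 10*exp(4*I*pi/7)) + (14 + 10*exp(-2*I*pi/7) + 8*exp(-4*I*pi/7) + 7*exp(-6*I*pi/7) + 7*exp(6*I*pi/7) + 8*exp(4*I*pi/7) + 10*exp(2*I*pi/7))] = 98/7 = 14.
(Exp terms are combined using exp(i*s)*conj(exp(i*t)) = exp(i*(s-t)), and sums of them are collapsed using the identity that for every m > 1 the m distinct m-th roots of unity sum to 0, e.g. 1 + exp(2*I*pi/3) + exp(-2*I*pi/3) = 0.)
A character is irreducible iff <chi, chi> = 1, so this representation is reducible.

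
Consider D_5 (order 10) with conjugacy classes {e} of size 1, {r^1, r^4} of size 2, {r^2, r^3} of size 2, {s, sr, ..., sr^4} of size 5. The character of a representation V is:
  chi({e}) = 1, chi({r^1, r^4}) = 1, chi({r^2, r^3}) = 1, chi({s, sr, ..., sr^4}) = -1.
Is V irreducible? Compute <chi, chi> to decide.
Irreducible: <chi, chi> = 1.

Why: <chi, chi> = (1/|G|) sum_C |C| * |chi(C)|^2 = (1/10)[1*|1|^2 + 2*|1|^2 + 2*|1|^2 + 5*|-1|^2]
  = (1/10)[(1) + (2) + (2) + (5)] = 10/10 = 1.
A character is irreducible iff <chi, chi> = 1, so this representation is irreducible.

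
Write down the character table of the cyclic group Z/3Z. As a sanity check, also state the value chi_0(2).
Character table of Z/3Z (irreps indexed chi_0,...,chi_2 with chi_k(m) = zeta_3^(k*m), zeta_3 = exp(2*pi*i/3)):
  irrep \ class  {0} (size 1)  {1} (size 1)    {2} (size 1)  
  chi_0          1             1               1             
  chi_1          1             exp(2*I*pi/3)   exp(-2*I*pi/3)
  chi_2          1             exp(-2*I*pi/3)  exp(2*I*pi/3) 

Spot check: chi_0(2) = zeta_3^(0*2) = zeta_3^0 = 1.

Explanation: Z/3Z is abelian, so all 3 irreducible complex representations are 1-dimensional. They are given by chi_k(m) = zeta_3^(k*m) for k = 0,...,2. Row orthogonality: sum_m chi_k(m) conj(chi_l(m)) = 3 * [k = l].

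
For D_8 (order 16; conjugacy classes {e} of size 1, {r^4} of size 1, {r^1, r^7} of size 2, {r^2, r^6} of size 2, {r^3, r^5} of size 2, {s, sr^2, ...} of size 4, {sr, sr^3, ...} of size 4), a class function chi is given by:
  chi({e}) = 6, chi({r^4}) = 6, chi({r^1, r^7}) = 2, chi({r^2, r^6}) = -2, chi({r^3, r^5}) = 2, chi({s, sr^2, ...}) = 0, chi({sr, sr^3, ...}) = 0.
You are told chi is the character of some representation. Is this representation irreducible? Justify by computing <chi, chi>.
Not irreducible (reducible): <chi, chi> = 6 > 1.

Justification: <chi, chi> = (1/|G|) sum_C |C| * |chi(C)|^2 = (1/16)[1*|6|^2 + 1*|6|^2 + 2*|2|^2 + 2*|-2|^2 + 2*|2|^2 + 4*|0|^2 + 4*|0|^2]
  = (1/16)[(36) + (36) + (8) + (8) + (8) + (0) + (0)] = 96/16 = 6.
A character is irreducible iff <chi, chi> = 1, so this representation is reducible.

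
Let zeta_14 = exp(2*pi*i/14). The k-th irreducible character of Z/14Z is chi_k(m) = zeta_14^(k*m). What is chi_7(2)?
chi_7(2) = zeta_14^14 = 1

Justification: chi_7(2) = zeta_14^(7*2) = zeta_14^14. Since zeta_14^14 = 1, this equals zeta_14^0 = exp(2*pi*i*0/14) = 1.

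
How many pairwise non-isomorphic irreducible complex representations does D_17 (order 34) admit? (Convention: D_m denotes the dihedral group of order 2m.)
10

Proof sketch: The number of irreducible complex representations of a finite group equals its number of conjugacy classes. D_17 has 10 conjugacy classes ((n+3)/2 for n odd), so D_17 (order 34) has exactly 10 irreducible complex representations.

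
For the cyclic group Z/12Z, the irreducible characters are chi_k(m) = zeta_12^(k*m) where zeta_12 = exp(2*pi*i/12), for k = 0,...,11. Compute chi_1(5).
chi_1(5) = zeta_12^5 = exp(5*I*pi/6)

Argument: chi_1(5) = zeta_12^(1*5) = zeta_12^5. Since zeta_12^12 = 1, this equals zeta_12^5 = exp(2*pi*i*5/12) = exp(5*I*pi/6).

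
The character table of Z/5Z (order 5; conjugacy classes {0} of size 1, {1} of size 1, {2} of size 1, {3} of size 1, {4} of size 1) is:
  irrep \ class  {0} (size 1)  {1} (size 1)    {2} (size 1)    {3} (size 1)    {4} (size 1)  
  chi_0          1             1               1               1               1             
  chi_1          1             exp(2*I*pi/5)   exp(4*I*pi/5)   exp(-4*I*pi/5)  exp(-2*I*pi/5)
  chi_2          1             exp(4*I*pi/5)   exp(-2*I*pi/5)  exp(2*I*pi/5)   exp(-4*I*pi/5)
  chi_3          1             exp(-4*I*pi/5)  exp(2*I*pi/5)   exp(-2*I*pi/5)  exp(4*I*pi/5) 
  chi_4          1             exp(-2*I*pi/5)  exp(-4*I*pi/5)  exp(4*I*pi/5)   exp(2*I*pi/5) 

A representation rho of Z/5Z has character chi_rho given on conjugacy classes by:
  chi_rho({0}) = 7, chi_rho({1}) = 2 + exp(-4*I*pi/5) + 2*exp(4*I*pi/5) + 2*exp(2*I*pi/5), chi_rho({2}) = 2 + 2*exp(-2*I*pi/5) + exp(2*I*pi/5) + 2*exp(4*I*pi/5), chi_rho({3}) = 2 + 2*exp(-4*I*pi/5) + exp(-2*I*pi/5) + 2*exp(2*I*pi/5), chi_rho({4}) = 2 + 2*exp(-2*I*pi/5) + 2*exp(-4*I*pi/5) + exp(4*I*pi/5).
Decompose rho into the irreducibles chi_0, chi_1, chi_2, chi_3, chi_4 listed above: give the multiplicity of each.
Multiplicities: chi_0: 2, chi_1: 2, chi_2: 2, chi_3: 1, chi_4: 0.

Use <chi_rho, chi> = (1/|G|) sum_C |C| * chi_rho(C) * conj(chi(C)) with |G| = 5 for each irreducible chi in the table:
  <chi_rho, chi_0> = (1/5)[1*(7)*conj(1) + 1*(2 + exp(-4*I*pi/5) + 2*exp(4*I*pi/5) + 2*exp(2*I*pi/5))*conj(1) + 1*(2 + 2*exp(-2*I*pi/5) + exp(2*I*pi/5) + 2*exp(4*I*pi/5))*conj(1) + 1*(2 + 2*exp(-4*I*pi/5) + exp(-2*I*pi/5) + 2*exp(2*I*pi/5))*conj(1) + 1*(2 + 2*exp(-2*I*pi/5) + 2*exp(-4*I*pi/5) + exp(4*I*pi/5))*conj(1)]
      = (1/5)[(7) + (2 + exp(-4*I*pi/5) + 2*exp(4*I*pi/5) + 2*exp(2*I*pi/5)) + (2 + 2*exp(-2*I*pi/5) + exp(2*I*pi/5) + 2*exp(4*I*pi/5)) + (2 + 2*exp(-4*I*pi/5) + exp(-2*I*pi/5) + 2*exp(2*I*pi/5)) + (2 + 2*exp(-2*I*pi/5) + 2*exp(-4*I*pi/5) + exp(4*I*pi/5))] = 10/5 = 2
  <chi_rho, chi_1> = (1/5)[1*(7)*conj(1) + 1*(2 + exp(-4*I*pi/5) + 2*exp(4*I*pi/5) + 2*exp(2*I*pi/5))*conj(exp(2*I*pi/5)) + 1*(2 + 2*exp(-2*I*pi/5) + exp(2*I*pi/5) + 2*exp(4*I*pi/5))*conj(exp(4*I*pi/5)) + 1*(2 + 2*exp(-4*I*pi/5) + exp(-2*I*pi/5) + 2*exp(2*I*pi/5))*conj(exp(-4*I*pi/5)) + 1*(2 + 2*exp(-2*I*pi/5) + 2*exp(-4*I*pi/5) + exp(4*I*pi/5))*conj(exp(-2*I*pi/5))]
      = (1/5)[(7) + (2 + 2*exp(-2*I*pi/5) + exp(4*I*pi/5) + 2*exp(2*I*pi/5)) + (2 + 2*exp(-4*I*pi/5) + exp(-2*I*pi/5) + 2*exp(4*I*pi/5)) + (2 + 2*exp(-4*I*pi/5) + exp(2*I*pi/5) + 2*exp(4*I*pi/5)) + (2 + 2*exp(-2*I*pi/5) + exp(-4*I*pi/5) + 2*exp(2*I*pi/5))] = 10/5 = 2
  <chi_rho, chi_2> = (1/5)[1*(7)*conj(1) + 1*(2 + exp(-4*I*pi/5) + 2*exp(4*I*pi/5) + 2*exp(2*I*pi/5))*conj(exp(4*I*pi/5)) + 1*(2 + 2*exp(-2*I*pi/5) + exp(2*I*pi/5) + 2*exp(4*I*pi/5))*conj(exp(-2*I*pi/5)) + 1*(2 + 2*exp(-4*I*pi/5) + exp(-2*I*pi/5) + 2*exp(2*I*pi/5))*conj(exp(2*I*pi/5)) + 1*(2 + 2*exp(-2*I*pi/5) + 2*exp(-4*I*pi/5) + exp(4*I*pi/5))*conj(exp(-4*I*pi/5))]
      = (1/5)[(7) + (2 + 2*exp(-2*I*pi/5) + 2*exp(-4*I*pi/5) + exp(2*I*pi/5)) + (2 + 2*exp(-4*I*pi/5) + exp(4*I*pi/5) + 2*exp(2*I*pi/5)) + (2 + 2*exp(-2*I*pi/5) + exp(-4*I*pi/5) + 2*exp(4*I*pi/5)) + (2 + exp(-2*I*pi/5) + 2*exp(4*I*pi/5) + 2*exp(2*I*pi/5))] = 10/5 = 2
  <chi_rho, chi_3> = (1/5)[1*(7)*conj(1) + 1*(2 + exp(-4*I*pi/5) + 2*exp(4*I*pi/5) + 2*exp(2*I*pi/5))*conj(exp(-4*I*pi/5)) + 1*(2 + 2*exp(-2*I*pi/5) + exp(2*I*pi/5) + 2*exp(4*I*pi/5))*conj(exp(2*I*pi/5)) + 1*(2 + 2*exp(-4*I*pi/5) + exp(-2*I*pi/5) + 2*exp(2*I*pi/5))*conj(exp(-2*I*pi/5)) + 1*(2 + 2*exp(-2*I*pi/5) + 2*exp(-4*I*pi/5) + exp(4*I*pi/5))*conj(exp(4*I*pi/5))]
      = (1/5)[(7) + (1 + 2*exp(-2*I*pi/5) + 2*exp(-4*I*pi/5) + 2*exp(4*I*pi/5)) + (1 + 2*exp(-2*I*pi/5) + 2*exp(-4*I*pi/5) + 2*exp(2*I*pi/5)) + (1 + 2*exp(-2*I*pi/5) + 2*exp(4*I*pi/5) + 2*exp(2*I*pi/5)) + (1 + 2*exp(-4*I*pi/5) + 2*exp(4*I*pi/5) + 2*exp(2*I*pi/5))] = 5/5 = 1
  <chi_rho, chi_4> = (1/5)[1*(7)*conj(1) + 1*(2 + exp(-4*I*pi/5) + 2*exp(4*I*pi/5) + 2*exp(2*I*pi/5))*conj(exp(-2*I*pi/5)) + 1*(2 + 2*exp(-2*I*pi/5) + exp(2*I*pi/5) + 2*exp(4*I*pi/5))*conj(exp(-4*I*pi/5)) + 1*(2 + 2*exp(-4*I*pi/5) + exp(-2*I*pi/5) + 2*exp(2*I*pi/5))*conj(exp(4*I*pi/5)) + 1*(2 + 2*exp(-2*I*pi/5) + 2*exp(-4*I*pi/5) + exp(4*I*pi/5))*conj(exp(2*I*pi/5))]
      = (1/5)[(7) + (2*exp(-4*I*pi/5) + exp(-2*I*pi/5) + 2*exp(4*I*pi/5) + 2*exp(2*I*pi/5)) + (2*exp(-2*I*pi/5) + exp(-4*I*pi/5) + 2*exp(4*I*pi/5) + 2*exp(2*I*pi/5)) + (2*exp(-2*I*pi/5) + 2*exp(-4*I*pi/5) + exp(4*I*pi/5) + 2*exp(2*I*pi/5)) + (2*exp(-2*I*pi/5) + 2*exp(-4*I*pi/5) + exp(2*I*pi/5) + 2*exp(4*I*pi/5))] = 0/5 = 0
(Exp terms are combined using exp(i*s)*conj(exp(i*t)) = exp(i*(s-t)), and sums of them are collapsed using the identity that for every m > 1 the m distinct m-th roots of unity sum to 0, e.g. 1 + exp(2*I*pi/3) + exp(-2*I*pi/3) = 0.)
Dimension check: dim(rho) = sum (mult * dim) = 2*1 + 2*1 + 2*1 + 1*1 + 0*1 = 7 = chi_rho(e) = 7.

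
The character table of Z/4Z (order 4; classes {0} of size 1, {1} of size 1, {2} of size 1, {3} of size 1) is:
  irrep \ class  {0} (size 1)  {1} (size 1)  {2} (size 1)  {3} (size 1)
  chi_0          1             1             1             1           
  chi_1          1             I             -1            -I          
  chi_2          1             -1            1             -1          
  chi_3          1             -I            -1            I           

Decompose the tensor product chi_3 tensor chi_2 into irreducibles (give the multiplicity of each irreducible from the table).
chi_3 tensor chi_2 = chi_1 (all other irreducibles have multiplicity 0).

Explanation: The character of a tensor product is the pointwise product (chi_3 * chi_2)(C) = chi_3(C) * chi_2(C):
  {0}: (1)*(1), {1}: (-I)*(-1), {2}: (-1)*(1), {3}: (I)*(-1)
so (chi_3 * chi_2) takes values
  {0} -> 1, {1} -> I, {2} -> -1, {3} -> -I.
Now take the inner product of this character with each irreducible chi from the table, <chi_3*chi_2, chi> = (1/4) sum_C |C| (chi_3*chi_2)(C) conj(chi(C)):
  <chi_3*chi_2, chi_0> = (1/4)[1*(1)*conj(1) + 1*(I)*conj(1) + 1*(-1)*conj(1) + 1*(-I)*conj(1)]
      = (1/4)[(1) + (I) + (-1) + (-I)] = 0/4 = 0
  <chi_3*chi_2, chi_1> = (1/4)[1*(1)*conj(1) + 1*(I)*conj(I) + 1*(-1)*conj(-1) + 1*(-I)*conj(-I)]
      = (1/4)[(1) + (1) + (1) + (1)] = 4/4 = 1
  <chi_3*chi_2, chi_2> = (1/4)[1*(1)*conj(1) + 1*(I)*conj(-1) + 1*(-1)*conj(1) + 1*(-I)*conj(-1)]
      = (1/4)[(1) + (-I) + (-1) + (I)] = 0/4 = 0
  <chi_3*chi_2, chi_3> = (1/4)[1*(1)*conj(1) + 1*(I)*conj(-I) + 1*(-1)*conj(-1) + 1*(-I)*conj(I)]
      = (1/4)[(1) + (-1) + (1) + (-1)] = 0/4 = 0
(Exp terms are combined using exp(i*s)*conj(exp(i*t)) = exp(i*(s-t)), and sums of them are collapsed using the identity that for every m > 1 the m distinct m-th roots of unity sum to 0, e.g. 1 + exp(2*I*pi/3) + exp(-2*I*pi/3) = 0.)
Hence the multiplicities are chi_1: 1. Dimension check: dim(chi_3)*dim(chi_2) = 1*1 = 1 and sum (mult * dim) = 1*1 = 1.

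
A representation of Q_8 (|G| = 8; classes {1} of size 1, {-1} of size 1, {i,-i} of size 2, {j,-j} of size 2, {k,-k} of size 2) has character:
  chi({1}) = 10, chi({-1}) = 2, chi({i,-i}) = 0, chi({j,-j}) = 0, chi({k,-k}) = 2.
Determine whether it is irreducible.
Not irreducible (reducible): <chi, chi> = 14 > 1.

Working: <chi, chi> = (1/|G|) sum_C |C| * |chi(C)|^2 = (1/8)[1*|10|^2 + 1*|2|^2 + 2*|0|^2 + 2*|0|^2 + 2*|2|^2]
  = (1/8)[(100) + (4) + (0) + (0) + (8)] = 112/8 = 14.
A character is irreducible iff <chi, chi> = 1, so this representation is reducible.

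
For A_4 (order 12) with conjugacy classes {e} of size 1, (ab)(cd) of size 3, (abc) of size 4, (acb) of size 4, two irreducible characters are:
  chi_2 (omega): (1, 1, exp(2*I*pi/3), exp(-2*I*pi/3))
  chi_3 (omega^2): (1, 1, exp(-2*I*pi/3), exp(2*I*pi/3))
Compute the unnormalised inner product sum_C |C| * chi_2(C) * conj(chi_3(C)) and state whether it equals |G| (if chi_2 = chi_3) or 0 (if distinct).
Sum = 0; so <chi_2, chi_3> = 0 (distinct irreducibles are orthogonal).

Why: Compute term by term over conjugacy classes (|C| * chi_2(C) * conj(chi_3(C))):
  1*(1)*conj(1) + 3*(1)*conj(1) + 4*(exp(2*I*pi/3))*conj(exp(-2*I*pi/3)) + 4*(exp(-2*I*pi/3))*conj(exp(2*I*pi/3))
  = (1) + (3) + (4*exp(-2*I*pi/3)) + (4*exp(2*I*pi/3))
  = 0.
(Exp terms are combined using exp(i*s)*conj(exp(i*t)) = exp(i*(s-t)), and sums of them are collapsed using the identity that for every m > 1 the m distinct m-th roots of unity sum to 0, e.g. 1 + exp(2*I*pi/3) + exp(-2*I*pi/3) = 0.)
Dividing by |G| = 12 gives 0/12 = 0, matching the row-orthogonality relation <chi_2, chi_3> = [chi_2 = chi_3].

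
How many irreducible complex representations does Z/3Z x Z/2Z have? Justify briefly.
6

Solution. The number of irreducible complex representations of a finite group equals its number of conjugacy classes. Z/3Z x Z/2Z is abelian of order 6, so every element is its own conjugacy class: 6 classes, so Z/3Z x Z/2Z (order 6) has exactly 6 irreducible complex representations.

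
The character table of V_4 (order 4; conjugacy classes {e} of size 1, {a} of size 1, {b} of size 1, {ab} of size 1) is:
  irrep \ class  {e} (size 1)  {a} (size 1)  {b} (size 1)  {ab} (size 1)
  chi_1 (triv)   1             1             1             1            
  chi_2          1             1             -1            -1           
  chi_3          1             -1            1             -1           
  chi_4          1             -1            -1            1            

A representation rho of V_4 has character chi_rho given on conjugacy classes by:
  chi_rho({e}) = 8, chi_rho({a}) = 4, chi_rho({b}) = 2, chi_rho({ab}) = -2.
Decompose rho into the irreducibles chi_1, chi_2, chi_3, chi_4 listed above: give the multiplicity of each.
Multiplicities: chi_1: 3, chi_2: 3, chi_3: 2, chi_4: 0.

Details: Use <chi_rho, chi> = (1/|G|) sum_C |C| * chi_rho(C) * conj(chi(C)) with |G| = 4 for each irreducible chi in the table:
  <chi_rho, chi_1> = (1/4)[1*(8)*conj(1) + 1*(4)*conj(1) + 1*(2)*conj(1) + 1*(-2)*conj(1)]
      = (1/4)[(8) + (4) + (2) + (-2)] = 12/4 = 3
  <chi_rho, chi_2> = (1/4)[1*(8)*conj(1) + 1*(4)*conj(1) + 1*(2)*conj(-1) + 1*(-2)*conj(-1)]
      = (1/4)[(8) + (4) + (-2) + (2)] = 12/4 = 3
  <chi_rho, chi_3> = (1/4)[1*(8)*conj(1) + 1*(4)*conj(-1) + 1*(2)*conj(1) + 1*(-2)*conj(-1)]
      = (1/4)[(8) + (-4) + (2) + (2)] = 8/4 = 2
  <chi_rho, chi_4> = (1/4)[1*(8)*conj(1) + 1*(4)*conj(-1) + 1*(2)*conj(-1) + 1*(-2)*conj(1)]
      = (1/4)[(8) + (-4) + (-2) + (-2)] = 0/4 = 0
Dimension check: dim(rho) = sum (mult * dim) = 3*1 + 3*1 + 2*1 + 0*1 = 8 = chi_rho(e) = 8.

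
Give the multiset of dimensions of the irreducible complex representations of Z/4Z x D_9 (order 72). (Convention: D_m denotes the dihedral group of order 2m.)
Dimensions: 1, 1, 1, 1, 1, 1, 1, 1, 2, 2, 2, 2, 2, 2, 2, 2, 2, 2, 2, 2, 2, 2, 2, 2

Argument: There are 24 irreducibles (= number of conjugacy classes). Their dimensions d_i satisfy sum d_i^2 = |G| = 72: 1 + 1 + 1 + 1 + 1 + 1 + 1 + 1 + 4 + 4 + 4 + 4 + 4 + 4 + 4 + 4 + 4 + 4 + 4 + 4 + 4 + 4 + 4 + 4 = 72. (For the product with Z/4Z: each of the 4 1-dim characters of Z/4Z tensors with each irrep of D_9, giving 4 copies of each D_9-dimension.)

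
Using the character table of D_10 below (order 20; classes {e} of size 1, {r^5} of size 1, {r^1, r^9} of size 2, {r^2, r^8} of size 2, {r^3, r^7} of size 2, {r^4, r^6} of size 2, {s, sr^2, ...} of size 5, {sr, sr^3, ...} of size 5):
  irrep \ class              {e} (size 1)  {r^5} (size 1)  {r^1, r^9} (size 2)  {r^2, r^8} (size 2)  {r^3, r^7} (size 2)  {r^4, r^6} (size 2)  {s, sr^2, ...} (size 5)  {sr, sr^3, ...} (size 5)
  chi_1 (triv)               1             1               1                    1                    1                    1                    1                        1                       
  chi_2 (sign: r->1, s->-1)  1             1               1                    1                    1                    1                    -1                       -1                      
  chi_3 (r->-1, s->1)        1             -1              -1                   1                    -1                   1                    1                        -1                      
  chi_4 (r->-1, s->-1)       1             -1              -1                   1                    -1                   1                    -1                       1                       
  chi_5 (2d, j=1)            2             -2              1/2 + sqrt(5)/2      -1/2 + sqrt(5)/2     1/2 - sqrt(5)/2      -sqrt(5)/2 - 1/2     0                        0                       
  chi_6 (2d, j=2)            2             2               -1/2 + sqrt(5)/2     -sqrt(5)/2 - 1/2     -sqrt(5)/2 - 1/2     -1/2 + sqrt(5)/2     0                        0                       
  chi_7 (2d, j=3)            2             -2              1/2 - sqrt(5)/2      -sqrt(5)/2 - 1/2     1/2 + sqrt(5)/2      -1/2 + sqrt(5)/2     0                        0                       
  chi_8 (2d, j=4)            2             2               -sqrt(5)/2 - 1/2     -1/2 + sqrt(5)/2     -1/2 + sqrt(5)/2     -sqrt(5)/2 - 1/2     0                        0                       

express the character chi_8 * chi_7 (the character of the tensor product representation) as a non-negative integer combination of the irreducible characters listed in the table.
chi_8 tensor chi_7 = chi_5 + chi_7 (all other irreducibles have multiplicity 0).

Justification: The character of a tensor product is the pointwise product (chi_8 * chi_7)(C) = chi_8(C) * chi_7(C):
  {e}: (2)*(2), {r^5}: (2)*(-2), {r^1, r^9}: (-sqrt(5)/2 - 1/2)*(1/2 - sqrt(5)/2), {r^2, r^8}: (-1/2 + sqrt(5)/2)*(-sqrt(5)/2 - 1/2), {r^3, r^7}: (-1/2 + sqrt(5)/2)*(1/2 + sqrt(5)/2), {r^4, r^6}: (-sqrt(5)/2 - 1/2)*(-1/2 + sqrt(5)/2), {s, sr^2, ...}: (0)*(0), {sr, sr^3, ...}: (0)*(0)
so (chi_8 * chi_7) takes values
  {e} -> 4, {r^5} -> -4, {r^1, r^9} -> 1, {r^2, r^8} -> -1, {r^3, r^7} -> 1, {r^4, r^6} -> -1, {s, sr^2, ...} -> 0, {sr, sr^3, ...} -> 0.
Now take the inner product of this character with each irreducible chi from the table, <chi_8*chi_7, chi> = (1/20) sum_C |C| (chi_8*chi_7)(C) conj(chi(C)):
  <chi_8*chi_7, chi_1> = (1/20)[1*(4)*conj(1) + 1*(-4)*conj(1) + 2*(1)*conj(1) + 2*(-1)*conj(1) + 2*(1)*conj(1) + 2*(-1)*conj(1) + 5*(0)*conj(1) + 5*(0)*conj(1)]
      = (1/20)[(4) + (-4) + (2) + (-2) + (2) + (-2) + (0) + (0)] = 0/20 = 0
  <chi_8*chi_7, chi_2> = (1/20)[1*(4)*conj(1) + 1*(-4)*conj(1) + 2*(1)*conj(1) + 2*(-1)*conj(1) + 2*(1)*conj(1) + 2*(-1)*conj(1) + 5*(0)*conj(-1) + 5*(0)*conj(-1)]
      = (1/20)[(4) + (-4) + (2) + (-2) + (2) + (-2) + (0) + (0)] = 0/20 = 0
  <chi_8*chi_7, chi_3> = (1/20)[1*(4)*conj(1) + 1*(-4)*conj(-1) + 2*(1)*conj(-1) + 2*(-1)*conj(1) + 2*(1)*conj(-1) + 2*(-1)*conj(1) + 5*(0)*conj(1) + 5*(0)*conj(-1)]
      = (1/20)[(4) + (4) + (-2) + (-2) + (-2) + (-2) + (0) + (0)] = 0/20 = 0
  <chi_8*chi_7, chi_4> = (1/20)[1*(4)*conj(1) + 1*(-4)*conj(-1) + 2*(1)*conj(-1) + 2*(-1)*conj(1) + 2*(1)*conj(-1) + 2*(-1)*conj(1) + 5*(0)*conj(-1) + 5*(0)*conj(1)]
      = (1/20)[(4) + (4) + (-2) + (-2) + (-2) + (-2) + (0) + (0)] = 0/20 = 0
  <chi_8*chi_7, chi_5> = (1/20)[1*(4)*conj(2) + 1*(-4)*conj(-2) + 2*(1)*conj(1/2 + sqrt(5)/2) + 2*(-1)*conj(-1/2 + sqrt(5)/2) + 2*(1)*conj(1/2 - sqrt(5)/2) + 2*(-1)*conj(-sqrt(5)/2 - 1/2) + 5*(0)*conj(0) + 5*(0)*conj(0)]
      = (1/20)[(8) + (8) + (1 + sqrt(5)) + (1 - sqrt(5)) + (1 - sqrt(5)) + (1 + sqrt(5)) + (0) + (0)] = 20/20 = 1
  <chi_8*chi_7, chi_6> = (1/20)[1*(4)*conj(2) + 1*(-4)*conj(2) + 2*(1)*conj(-1/2 + sqrt(5)/2) + 2*(-1)*conj(-sqrt(5)/2 - 1/2) + 2*(1)*conj(-sqrt(5)/2 - 1/2) + 2*(-1)*conj(-1/2 + sqrt(5)/2) + 5*(0)*conj(0) + 5*(0)*conj(0)]
      = (1/20)[(8) + (-8) + (-1 + sqrt(5)) + (1 + sqrt(5)) + (-sqrt(5) - 1) + (1 - sqrt(5)) + (0) + (0)] = 0/20 = 0
  <chi_8*chi_7, chi_7> = (1/20)[1*(4)*conj(2) + 1*(-4)*conj(-2) + 2*(1)*conj(1/2 - sqrt(5)/2) + 2*(-1)*conj(-sqrt(5)/2 - 1/2) + 2*(1)*conj(1/2 + sqrt(5)/2) + 2*(-1)*conj(-1/2 + sqrt(5)/2) + 5*(0)*conj(0) + 5*(0)*conj(0)]
      = (1/20)[(8) + (8) + (1 - sqrt(5)) + (1 + sqrt(5)) + (1 + sqrt(5)) + (1 - sqrt(5)) + (0) + (0)] = 20/20 = 1
  <chi_8*chi_7, chi_8> = (1/20)[1*(4)*conj(2) + 1*(-4)*conj(2) + 2*(1)*conj(-sqrt(5)/2 - 1/2) + 2*(-1)*conj(-1/2 + sqrt(5)/2) + 2*(1)*conj(-1/2 + sqrt(5)/2) + 2*(-1)*conj(-sqrt(5)/2 - 1/2) + 5*(0)*conj(0) + 5*(0)*conj(0)]
      = (1/20)[(8) + (-8) + (-sqrt(5) - 1) + (1 - sqrt(5)) + (-1 + sqrt(5)) + (1 + sqrt(5)) + (0) + (0)] = 0/20 = 0
Hence the multiplicities are chi_5: 1, chi_7: 1. Dimension check: dim(chi_8)*dim(chi_7) = 2*2 = 4 and sum (mult * dim) = 1*2 + 1*2 = 4.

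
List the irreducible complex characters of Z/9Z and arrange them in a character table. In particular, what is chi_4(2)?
Character table of Z/9Z (irreps indexed chi_0,...,chi_8 with chi_k(m) = zeta_9^(k*m), zeta_9 = exp(2*pi*i/9)):
  irrep \ class  {0} (size 1)  {1} (size 1)    {2} (size 1)    {3} (size 1)    {4} (size 1)    {5} (size 1)    {6} (size 1)    {7} (size 1)    {8} (size 1)  
  chi_0          1             1               1               1               1               1               1               1               1             
  chi_1          1             exp(2*I*pi/9)   exp(4*I*pi/9)   exp(2*I*pi/3)   exp(8*I*pi/9)   exp(-8*I*pi/9)  exp(-2*I*pi/3)  exp(-4*I*pi/9)  exp(-2*I*pi/9)
  chi_2          1             exp(4*I*pi/9)   exp(8*I*pi/9)   exp(-2*I*pi/3)  exp(-2*I*pi/9)  exp(2*I*pi/9)   exp(2*I*pi/3)   exp(-8*I*pi/9)  exp(-4*I*pi/9)
  chi_3          1             exp(2*I*pi/3)   exp(-2*I*pi/3)  1               exp(2*I*pi/3)   exp(-2*I*pi/3)  1               exp(2*I*pi/3)   exp(-2*I*pi/3)
  chi_4          1             exp(8*I*pi/9)   exp(-2*I*pi/9)  exp(2*I*pi/3)   exp(-4*I*pi/9)  exp(4*I*pi/9)   exp(-2*I*pi/3)  exp(2*I*pi/9)   exp(-8*I*pi/9)
  chi_5          1             exp(-8*I*pi/9)  exp(2*I*pi/9)   exp(-2*I*pi/3)  exp(4*I*pi/9)   exp(-4*I*pi/9)  exp(2*I*pi/3)   exp(-2*I*pi/9)  exp(8*I*pi/9) 
  chi_6          1             exp(-2*I*pi/3)  exp(2*I*pi/3)   1               exp(-2*I*pi/3)  exp(2*I*pi/3)   1               exp(-2*I*pi/3)  exp(2*I*pi/3) 
  chi_7          1             exp(-4*I*pi/9)  exp(-8*I*pi/9)  exp(2*I*pi/3)   exp(2*I*pi/9)   exp(-2*I*pi/9)  exp(-2*I*pi/3)  exp(8*I*pi/9)   exp(4*I*pi/9) 
  chi_8          1             exp(-2*I*pi/9)  exp(-4*I*pi/9)  exp(-2*I*pi/3)  exp(-8*I*pi/9)  exp(8*I*pi/9)   exp(2*I*pi/3)   exp(4*I*pi/9)   exp(2*I*pi/9) 

Spot check: chi_4(2) = zeta_9^(4*2) = zeta_9^8 = exp(-2*I*pi/9).

Solution. Z/9Z is abelian, so all 9 irreducible complex representations are 1-dimensional. They are given by chi_k(m) = zeta_9^(k*m) for k = 0,...,8. Row orthogonality: sum_m chi_k(m) conj(chi_l(m)) = 9 * [k = l].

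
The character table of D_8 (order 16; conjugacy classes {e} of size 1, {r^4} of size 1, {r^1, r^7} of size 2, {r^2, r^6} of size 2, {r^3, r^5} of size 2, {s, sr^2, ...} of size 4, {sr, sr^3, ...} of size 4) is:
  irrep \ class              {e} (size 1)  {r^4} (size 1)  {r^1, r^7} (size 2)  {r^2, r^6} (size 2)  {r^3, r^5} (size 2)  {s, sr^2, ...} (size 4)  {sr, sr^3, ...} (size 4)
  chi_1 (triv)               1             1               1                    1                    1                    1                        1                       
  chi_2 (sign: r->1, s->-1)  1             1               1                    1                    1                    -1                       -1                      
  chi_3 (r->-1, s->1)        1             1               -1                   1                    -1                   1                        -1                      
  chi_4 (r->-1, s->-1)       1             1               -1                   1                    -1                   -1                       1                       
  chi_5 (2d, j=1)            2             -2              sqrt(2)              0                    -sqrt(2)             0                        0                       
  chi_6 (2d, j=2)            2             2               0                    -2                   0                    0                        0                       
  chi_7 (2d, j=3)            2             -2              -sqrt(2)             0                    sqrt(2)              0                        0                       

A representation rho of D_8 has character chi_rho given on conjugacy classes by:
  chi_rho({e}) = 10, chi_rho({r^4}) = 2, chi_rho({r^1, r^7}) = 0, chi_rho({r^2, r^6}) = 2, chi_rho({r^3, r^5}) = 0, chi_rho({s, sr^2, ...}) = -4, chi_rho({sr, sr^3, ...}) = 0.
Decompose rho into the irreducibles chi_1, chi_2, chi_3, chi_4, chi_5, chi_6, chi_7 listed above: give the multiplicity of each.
Multiplicities: chi_1: 0, chi_2: 2, chi_3: 0, chi_4: 2, chi_5: 1, chi_6: 1, chi_7: 1.

Argument: Use <chi_rho, chi> = (1/|G|) sum_C |C| * chi_rho(C) * conj(chi(C)) with |G| = 16 for each irreducible chi in the table:
  <chi_rho, chi_1> = (1/16)[1*(10)*conj(1) + 1*(2)*conj(1) + 2*(0)*conj(1) + 2*(2)*conj(1) + 2*(0)*conj(1) + 4*(-4)*conj(1) + 4*(0)*conj(1)]
      = (1/16)[(10) + (2) + (0) + (4) + (0) + (-16) + (0)] = 0/16 = 0
  <chi_rho, chi_2> = (1/16)[1*(10)*conj(1) + 1*(2)*conj(1) + 2*(0)*conj(1) + 2*(2)*conj(1) + 2*(0)*conj(1) + 4*(-4)*conj(-1) + 4*(0)*conj(-1)]
      = (1/16)[(10) + (2) + (0) + (4) + (0) + (16) + (0)] = 32/16 = 2
  <chi_rho, chi_3> = (1/16)[1*(10)*conj(1) + 1*(2)*conj(1) + 2*(0)*conj(-1) + 2*(2)*conj(1) + 2*(0)*conj(-1) + 4*(-4)*conj(1) + 4*(0)*conj(-1)]
      = (1/16)[(10) + (2) + (0) + (4) + (0) + (-16) + (0)] = 0/16 = 0
  <chi_rho, chi_4> = (1/16)[1*(10)*conj(1) + 1*(2)*conj(1) + 2*(0)*conj(-1) + 2*(2)*conj(1) + 2*(0)*conj(-1) + 4*(-4)*conj(-1) + 4*(0)*conj(1)]
      = (1/16)[(10) + (2) + (0) + (4) + (0) + (16) + (0)] = 32/16 = 2
  <chi_rho, chi_5> = (1/16)[1*(10)*conj(2) + 1*(2)*conj(-2) + 2*(0)*conj(sqrt(2)) + 2*(2)*conj(0) + 2*(0)*conj(-sqrt(2)) + 4*(-4)*conj(0) + 4*(0)*conj(0)]
      = (1/16)[(20) + (-4) + (0) + (0) + (0) + (0) + (0)] = 16/16 = 1
  <chi_rho, chi_6> = (1/16)[1*(10)*conj(2) + 1*(2)*conj(2) + 2*(0)*conj(0) + 2*(2)*conj(-2) + 2*(0)*conj(0) + 4*(-4)*conj(0) + 4*(0)*conj(0)]
      = (1/16)[(20) + (4) + (0) + (-8) + (0) + (0) + (0)] = 16/16 = 1
  <chi_rho, chi_7> = (1/16)[1*(10)*conj(2) + 1*(2)*conj(-2) + 2*(0)*conj(-sqrt(2)) + 2*(2)*conj(0) + 2*(0)*conj(sqrt(2)) + 4*(-4)*conj(0) + 4*(0)*conj(0)]
      = (1/16)[(20) + (-4) + (0) + (0) + (0) + (0) + (0)] = 16/16 = 1
Dimension check: dim(rho) = sum (mult * dim) = 0*1 + 2*1 + 0*1 + 2*1 + 1*2 + 1*2 + 1*2 = 10 = chi_rho(e) = 10.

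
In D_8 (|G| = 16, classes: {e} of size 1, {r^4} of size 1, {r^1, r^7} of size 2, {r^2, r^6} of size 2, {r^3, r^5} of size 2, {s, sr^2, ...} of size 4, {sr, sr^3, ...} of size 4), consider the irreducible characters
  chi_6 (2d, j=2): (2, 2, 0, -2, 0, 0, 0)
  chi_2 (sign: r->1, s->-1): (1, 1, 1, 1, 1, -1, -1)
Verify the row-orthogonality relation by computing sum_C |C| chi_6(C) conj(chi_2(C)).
Sum = 0; so <chi_6, chi_2> = 0 (distinct irreducibles are orthogonal).

Reasoning: Compute term by term over conjugacy classes (|C| * chi_6(C) * conj(chi_2(C))):
  1*(2)*conj(1) + 1*(2)*conj(1) + 2*(0)*conj(1) + 2*(-2)*conj(1) + 2*(0)*conj(1) + 4*(0)*conj(-1) + 4*(0)*conj(-1)
  = (2) + (2) + (0) + (-4) + (0) + (0) + (0)
  = 0.
Dividing by |G| = 16 gives 0/16 = 0, matching the row-orthogonality relation <chi_6, chi_2> = [chi_6 = chi_2].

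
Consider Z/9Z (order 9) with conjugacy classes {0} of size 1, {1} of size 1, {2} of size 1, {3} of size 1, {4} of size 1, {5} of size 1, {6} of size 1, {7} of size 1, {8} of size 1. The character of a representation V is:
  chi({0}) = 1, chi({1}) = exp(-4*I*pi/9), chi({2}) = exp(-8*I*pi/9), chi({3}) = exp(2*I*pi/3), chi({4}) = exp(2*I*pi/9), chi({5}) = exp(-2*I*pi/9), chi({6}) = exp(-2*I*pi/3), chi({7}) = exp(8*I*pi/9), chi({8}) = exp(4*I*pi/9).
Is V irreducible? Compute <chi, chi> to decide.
Irreducible: <chi, chi> = 1.

Justification: <chi, chi> = (1/|G|) sum_C |C| * |chi(C)|^2 = (1/9)[1*|1|^2 + 1*|exp(-4*I*pi/9)|^2 + 1*|exp(-8*I*pi/9)|^2 + 1*|exp(2*I*pi/3)|^2 + 1*|exp(2*I*pi/9)|^2 + 1*|exp(-2*I*pi/9)|^2 + 1*|exp(-2*I*pi/3)|^2 + 1*|exp(8*I*pi/9)|^2 + 1*|exp(4*I*pi/9)|^2]
  = (1/9)[(1) + (1) + (1) + (1) + (1) + (1) + (1) + (1) + (1)] = 9/9 = 1.
(Exp terms are combined using exp(i*s)*conj(exp(i*t)) = exp(i*(s-t)), and sums of them are collapsed using the identity that for every m > 1 the m distinct m-th roots of unity sum to 0, e.g. 1 + exp(2*I*pi/3) + exp(-2*I*pi/3) = 0.)
A character is irreducible iff <chi, chi> = 1, so this representation is irreducible.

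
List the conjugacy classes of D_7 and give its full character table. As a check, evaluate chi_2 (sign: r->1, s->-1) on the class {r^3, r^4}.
Conjugacy classes: {e} of size 1, {r^1, r^6} of size 2, {r^2, r^5} of size 2, {r^3, r^4} of size 2, {s, sr, ..., sr^6} of size 7.
Character table:
  irrep \ class              {e} (size 1)  {r^1, r^6} (size 2)  {r^2, r^5} (size 2)  {r^3, r^4} (size 2)  {s, sr, ..., sr^6} (size 7)
  chi_1 (triv)               1             1                    1                    1                    1                          
  chi_2 (sign: r->1, s->-1)  1             1                    1                    1                    -1                         
  chi_3 (2d, j=1)            2             2*cos(2*pi/7)        -2*cos(3*pi/7)       -2*cos(pi/7)         0                          
  chi_4 (2d, j=2)            2             -2*cos(3*pi/7)       -2*cos(pi/7)         2*cos(2*pi/7)        0                          
  chi_5 (2d, j=3)            2             -2*cos(pi/7)         2*cos(2*pi/7)        -2*cos(3*pi/7)       0                          

Spot check: chi_2 (sign: r->1, s->-1) on {r^3, r^4} = 1.

Why: D_7 has order 2*7 = 14 with 5 conjugacy classes, hence 5 irreducibles. Sum of squared dims 1 + 1 + 4 + 4 + 4 = 14 = |G|. Linear characters come from the abelianisation; the 2-dimensional irreps have character r^k -> 2*cos(2*pi*j*k/7), reflections -> 0.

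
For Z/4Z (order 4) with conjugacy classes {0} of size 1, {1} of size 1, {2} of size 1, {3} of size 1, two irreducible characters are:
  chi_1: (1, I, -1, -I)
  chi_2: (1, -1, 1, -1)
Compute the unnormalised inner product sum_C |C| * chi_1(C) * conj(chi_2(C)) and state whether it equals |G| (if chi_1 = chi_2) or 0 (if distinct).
Sum = 0; so <chi_1, chi_2> = 0 (distinct irreducibles are orthogonal).

Argument: Compute term by term over conjugacy classes (|C| * chi_1(C) * conj(chi_2(C))):
  1*(1)*conj(1) + 1*(I)*conj(-1) + 1*(-1)*conj(1) + 1*(-I)*conj(-1)
  = (1) + (-I) + (-1) + (I)
  = 0.
(Exp terms are combined using exp(i*s)*conj(exp(i*t)) = exp(i*(s-t)), and sums of them are collapsed using the identity that for every m > 1 the m distinct m-th roots of unity sum to 0, e.g. 1 + exp(2*I*pi/3) + exp(-2*I*pi/3) = 0.)
Dividing by |G| = 4 gives 0/4 = 0, matching the row-orthogonality relation <chi_1, chi_2> = [chi_1 = chi_2].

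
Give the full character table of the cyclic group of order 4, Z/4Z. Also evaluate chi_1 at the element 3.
Character table of Z/4Z (irreps indexed chi_0,...,chi_3 with chi_k(m) = zeta_4^(k*m), zeta_4 = exp(2*pi*i/4)):
  irrep \ class  {0} (size 1)  {1} (size 1)  {2} (size 1)  {3} (size 1)
  chi_0          1             1             1             1           
  chi_1          1             I             -1            -I          
  chi_2          1             -1            1             -1          
  chi_3          1             -I            -1            I           

Spot check: chi_1(3) = zeta_4^(1*3) = zeta_4^3 = -I.

Reasoning: Z/4Z is abelian, so all 4 irreducible complex representations are 1-dimensional. They are given by chi_k(m) = zeta_4^(k*m) for k = 0,...,3. Row orthogonality: sum_m chi_k(m) conj(chi_l(m)) = 4 * [k = l].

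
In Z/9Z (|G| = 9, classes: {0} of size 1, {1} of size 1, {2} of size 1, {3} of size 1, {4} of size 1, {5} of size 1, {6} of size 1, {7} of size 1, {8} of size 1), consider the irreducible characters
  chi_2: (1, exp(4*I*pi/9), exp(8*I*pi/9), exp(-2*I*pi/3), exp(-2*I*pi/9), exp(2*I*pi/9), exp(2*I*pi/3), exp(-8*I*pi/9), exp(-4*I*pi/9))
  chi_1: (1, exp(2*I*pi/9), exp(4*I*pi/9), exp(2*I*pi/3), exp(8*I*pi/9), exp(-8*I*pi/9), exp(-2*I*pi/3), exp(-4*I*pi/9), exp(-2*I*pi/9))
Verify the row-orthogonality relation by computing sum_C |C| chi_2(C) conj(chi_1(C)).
Sum = 0; so <chi_2, chi_1> = 0 (distinct irreducibles are orthogonal).

Details: Compute term by term over conjugacy classes (|C| * chi_2(C) * conj(chi_1(C))):
  1*(1)*conj(1) + 1*(exp(4*I*pi/9))*conj(exp(2*I*pi/9)) + 1*(exp(8*I*pi/9))*conj(exp(4*I*pi/9)) + 1*(exp(-2*I*pi/3))*conj(exp(2*I*pi/3)) + 1*(exp(-2*I*pi/9))*conj(exp(8*I*pi/9)) + 1*(exp(2*I*pi/9))*conj(exp(-8*I*pi/9)) + 1*(exp(2*I*pi/3))*conj(exp(-2*I*pi/3)) + 1*(exp(-8*I*pi/9))*conj(exp(-4*I*pi/9)) + 1*(exp(-4*I*pi/9))*conj(exp(-2*I*pi/9))
  = (1) + (exp(2*I*pi/9)) + (exp(4*I*pi/9)) + (exp(2*I*pi/3)) + (exp(8*I*pi/9)) + (exp(-8*I*pi/9)) + (exp(-2*I*pi/3)) + (exp(-4*I*pi/9)) + (exp(-2*I*pi/9))
  = 0.
(Exp terms are combined using exp(i*s)*conj(exp(i*t)) = exp(i*(s-t)), and sums of them are collapsed using the identity that for every m > 1 the m distinct m-th roots of unity sum to 0, e.g. 1 + exp(2*I*pi/3) + exp(-2*I*pi/3) = 0.)
Dividing by |G| = 9 gives 0/9 = 0, matching the row-orthogonality relation <chi_2, chi_1> = [chi_2 = chi_1].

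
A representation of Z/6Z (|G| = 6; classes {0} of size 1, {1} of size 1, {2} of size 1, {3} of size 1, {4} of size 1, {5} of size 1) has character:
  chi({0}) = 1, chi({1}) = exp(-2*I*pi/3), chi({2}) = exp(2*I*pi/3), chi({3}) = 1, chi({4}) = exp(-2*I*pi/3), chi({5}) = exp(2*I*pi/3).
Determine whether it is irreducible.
Irreducible: <chi, chi> = 1.

Why: <chi, chi> = (1/|G|) sum_C |C| * |chi(C)|^2 = (1/6)[1*|1|^2 + 1*|exp(-2*I*pi/3)|^2 + 1*|exp(2*I*pi/3)|^2 + 1*|1|^2 + 1*|exp(-2*I*pi/3)|^2 + 1*|exp(2*I*pi/3)|^2]
  = (1/6)[(1) + (1) + (1) + (1) + (1) + (1)] = 6/6 = 1.
(Exp terms are combined using exp(i*s)*conj(exp(i*t)) = exp(i*(s-t)), and sums of them are collapsed using the identity that for every m > 1 the m distinct m-th roots of unity sum to 0, e.g. 1 + exp(2*I*pi/3) + exp(-2*I*pi/3) = 0.)
A character is irreducible iff <chi, chi> = 1, so this representation is irreducible.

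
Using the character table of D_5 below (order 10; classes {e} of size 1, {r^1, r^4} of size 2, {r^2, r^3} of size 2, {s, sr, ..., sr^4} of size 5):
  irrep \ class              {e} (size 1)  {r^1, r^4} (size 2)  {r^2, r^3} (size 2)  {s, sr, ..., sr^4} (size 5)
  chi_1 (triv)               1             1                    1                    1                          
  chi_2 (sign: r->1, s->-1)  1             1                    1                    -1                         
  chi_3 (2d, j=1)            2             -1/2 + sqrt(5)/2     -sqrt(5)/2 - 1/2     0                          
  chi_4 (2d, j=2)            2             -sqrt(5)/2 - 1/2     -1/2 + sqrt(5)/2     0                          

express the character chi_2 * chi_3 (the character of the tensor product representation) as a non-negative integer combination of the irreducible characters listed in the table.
chi_2 tensor chi_3 = chi_3 (all other irreducibles have multiplicity 0).

Derivation: The character of a tensor product is the pointwise product (chi_2 * chi_3)(C) = chi_2(C) * chi_3(C):
  {e}: (1)*(2), {r^1, r^4}: (1)*(-1/2 + sqrt(5)/2), {r^2, r^3}: (1)*(-sqrt(5)/2 - 1/2), {s, sr, ..., sr^4}: (-1)*(0)
so (chi_2 * chi_3) takes values
  {e} -> 2, {r^1, r^4} -> -1/2 + sqrt(5)/2, {r^2, r^3} -> -sqrt(5)/2 - 1/2, {s, sr, ..., sr^4} -> 0.
Now take the inner product of this character with each irreducible chi from the table, <chi_2*chi_3, chi> = (1/10) sum_C |C| (chi_2*chi_3)(C) conj(chi(C)):
  <chi_2*chi_3, chi_1> = (1/10)[1*(2)*conj(1) + 2*(-1/2 + sqrt(5)/2)*conj(1) + 2*(-sqrt(5)/2 - 1/2)*conj(1) + 5*(0)*conj(1)]
      = (1/10)[(2) + (-1 + sqrt(5)) + (-sqrt(5) - 1) + (0)] = 0/10 = 0
  <chi_2*chi_3, chi_2> = (1/10)[1*(2)*conj(1) + 2*(-1/2 + sqrt(5)/2)*conj(1) + 2*(-sqrt(5)/2 - 1/2)*conj(1) + 5*(0)*conj(-1)]
      = (1/10)[(2) + (-1 + sqrt(5)) + (-sqrt(5) - 1) + (0)] = 0/10 = 0
  <chi_2*chi_3, chi_3> = (1/10)[1*(2)*conj(2) + 2*(-1/2 + sqrt(5)/2)*conj(-1/2 + sqrt(5)/2) + 2*(-sqrt(5)/2 - 1/2)*conj(-sqrt(5)/2 - 1/2) + 5*(0)*conj(0)]
      = (1/10)[(4) + (3 - sqrt(5)) + (sqrt(5) + 3) + (0)] = 10/10 = 1
  <chi_2*chi_3, chi_4> = (1/10)[1*(2)*conj(2) + 2*(-1/2 + sqrt(5)/2)*conj(-sqrt(5)/2 - 1/2) + 2*(-sqrt(5)/2 - 1/2)*conj(-1/2 + sqrt(5)/2) + 5*(0)*conj(0)]
      = (1/10)[(4) + (-2) + (-2) + (0)] = 0/10 = 0
Hence the multiplicities are chi_3: 1. Dimension check: dim(chi_2)*dim(chi_3) = 1*2 = 2 and sum (mult * dim) = 1*2 = 2.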